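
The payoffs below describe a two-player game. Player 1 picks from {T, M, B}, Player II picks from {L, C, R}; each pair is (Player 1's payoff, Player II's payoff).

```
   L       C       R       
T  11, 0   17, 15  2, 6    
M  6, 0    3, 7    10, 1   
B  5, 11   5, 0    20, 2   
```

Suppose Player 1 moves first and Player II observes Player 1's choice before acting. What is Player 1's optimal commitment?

T

Work backward from Player II's decision.
- T: Player II compares 0, 15, 6 and picks C; Player 1 would get 17.
- M: Player II compares 0, 7, 1 and picks C; Player 1 would get 3.
- B: Player II compares 11, 0, 2 and picks L; Player 1 would get 5.
Player 1's induced payoffs are 17, 3, 5, so Player 1 commits to T. Subgame-perfect outcome: (T, C) with payoffs (17, 15).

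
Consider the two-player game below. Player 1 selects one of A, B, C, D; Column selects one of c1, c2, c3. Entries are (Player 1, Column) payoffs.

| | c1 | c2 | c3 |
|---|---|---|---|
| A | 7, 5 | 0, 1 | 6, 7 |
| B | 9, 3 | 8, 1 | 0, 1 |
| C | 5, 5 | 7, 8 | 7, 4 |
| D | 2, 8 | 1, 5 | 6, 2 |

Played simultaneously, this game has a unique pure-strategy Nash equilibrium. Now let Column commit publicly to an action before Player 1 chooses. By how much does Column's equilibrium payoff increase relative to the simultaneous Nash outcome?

1

Work backward from Player 1's decision.
- c1: Player 1 compares 7, 9, 5, 2 and picks B; Column would get 3.
- c2: Player 1 compares 0, 8, 7, 1 and picks B; Column would get 1.
- c3: Player 1 compares 6, 0, 7, 6 and picks C; Column would get 4.
Among 3, 1, 4, the best is 4 at c3. Subgame-perfect outcome: (C, c3) with payoffs (7, 4).
Under simultaneous play:
Player 1's best replies: c1→B; c2→B; c3→C.
Column's best replies: A→c3; B→c1; C→c2; D→c1.
The unique mutual best reply is (B, c1), giving (9, 3).
Column's commitment gain: 4 − 3 = 1.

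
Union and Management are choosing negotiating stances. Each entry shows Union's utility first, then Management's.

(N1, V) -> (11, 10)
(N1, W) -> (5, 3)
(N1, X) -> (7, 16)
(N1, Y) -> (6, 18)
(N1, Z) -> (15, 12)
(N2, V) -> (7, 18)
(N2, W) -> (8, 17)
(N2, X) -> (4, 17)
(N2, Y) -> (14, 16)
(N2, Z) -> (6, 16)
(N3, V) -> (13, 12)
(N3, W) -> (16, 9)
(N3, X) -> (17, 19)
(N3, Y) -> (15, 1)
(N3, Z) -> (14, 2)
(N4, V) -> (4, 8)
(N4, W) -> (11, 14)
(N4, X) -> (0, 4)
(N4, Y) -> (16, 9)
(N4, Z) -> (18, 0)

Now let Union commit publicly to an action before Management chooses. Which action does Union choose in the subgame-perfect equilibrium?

N3

Management best-responds to each possible Union move:
- N1: Management compares 10, 3, 16, 18, 12 and picks Y; Union would get 6.
- N2: Management compares 18, 17, 17, 16, 16 and picks V; Union would get 7.
- N3: Management compares 12, 9, 19, 1, 2 and picks X; Union would get 17.
- N4: Management compares 8, 14, 4, 9, 0 and picks W; Union would get 11.
Maximizing over 6, 7, 17, 11, Union chooses N3. Subgame-perfect outcome: (N3, X) with payoffs (17, 19).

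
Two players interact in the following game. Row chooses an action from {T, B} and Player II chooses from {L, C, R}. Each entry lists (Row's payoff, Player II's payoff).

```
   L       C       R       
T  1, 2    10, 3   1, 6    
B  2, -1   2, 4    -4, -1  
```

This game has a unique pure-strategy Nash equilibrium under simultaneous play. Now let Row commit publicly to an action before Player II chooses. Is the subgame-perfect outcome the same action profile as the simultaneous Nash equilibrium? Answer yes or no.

Player II best-responds to each possible Row move:
- T: BR = R, leader payoff 1.
- B: BR = C, leader payoff 2.
Row's induced payoffs are 1, 2, so Row commits to B. Subgame-perfect outcome: (B, C) with payoffs (2, 4).
Under simultaneous play:
Row's best replies: L→B; C→T; R→T.
Player II's best replies: T→R; B→C.
Only (T, R) has each player best-responding; Nash payoffs (1, 6).
Sequential outcome (B, C) differs from the Nash profile (T, R).

no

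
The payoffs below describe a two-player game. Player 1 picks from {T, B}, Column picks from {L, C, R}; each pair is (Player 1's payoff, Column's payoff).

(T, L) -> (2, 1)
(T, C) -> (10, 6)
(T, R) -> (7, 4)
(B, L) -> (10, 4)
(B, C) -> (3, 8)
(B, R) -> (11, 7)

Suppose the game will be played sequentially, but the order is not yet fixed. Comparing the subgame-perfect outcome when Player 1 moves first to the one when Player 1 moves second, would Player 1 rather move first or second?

second

If Player 1 leads: Column's best replies are T→C, B→C; Player 1's induced payoffs 10, 3; outcome (T, C), payoffs (10, 6).
If Column leads: Player 1's best replies are L→B, C→T, R→B; Column's induced payoffs 4, 6, 7; outcome (B, R), payoffs (11, 7).
Player 1 gets 10 moving first and 11 moving second, so Player 1 prefers to move second.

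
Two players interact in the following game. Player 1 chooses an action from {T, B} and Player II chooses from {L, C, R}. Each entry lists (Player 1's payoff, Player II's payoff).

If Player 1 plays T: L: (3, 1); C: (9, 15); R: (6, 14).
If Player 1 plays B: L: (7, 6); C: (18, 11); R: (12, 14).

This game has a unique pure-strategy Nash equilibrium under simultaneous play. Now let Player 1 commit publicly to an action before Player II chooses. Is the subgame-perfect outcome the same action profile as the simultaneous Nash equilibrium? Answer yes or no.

Work backward from Player II's decision.
- T: BR = C, leader payoff 9.
- B: BR = R, leader payoff 12.
Maximizing over 9, 12, Player 1 chooses B. Subgame-perfect outcome: (B, R) with payoffs (12, 14).
Under simultaneous play:
Player 1's best replies: L→B; C→B; R→B.
Player II's best replies: T→C; B→R.
Only (B, R) has each player best-responding; Nash payoffs (12, 14).
Sequential outcome (B, R) coincides with the Nash profile (B, R).

yes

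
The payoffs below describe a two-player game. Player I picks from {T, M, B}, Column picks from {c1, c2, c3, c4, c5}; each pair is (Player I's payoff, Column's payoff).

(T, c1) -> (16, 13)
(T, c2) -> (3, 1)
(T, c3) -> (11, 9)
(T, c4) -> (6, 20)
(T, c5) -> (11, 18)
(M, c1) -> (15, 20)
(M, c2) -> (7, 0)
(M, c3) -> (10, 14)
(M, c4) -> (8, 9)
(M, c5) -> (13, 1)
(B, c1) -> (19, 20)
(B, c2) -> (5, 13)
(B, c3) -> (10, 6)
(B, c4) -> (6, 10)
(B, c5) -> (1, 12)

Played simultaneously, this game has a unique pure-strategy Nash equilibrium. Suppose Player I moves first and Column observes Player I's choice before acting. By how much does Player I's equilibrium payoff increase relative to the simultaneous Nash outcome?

0

Work backward from Column's decision.
- T → Column plays c4 (best of 13, 1, 9, 20, 18); Player I gets 6.
- M → Column plays c1 (best of 20, 0, 14, 9, 1); Player I gets 15.
- B → Column plays c1 (best of 20, 13, 6, 10, 12); Player I gets 19.
Among 6, 15, 19, the best is 19 at B. Subgame-perfect outcome: (B, c1) with payoffs (19, 20).
Under simultaneous play:
Player I's best replies: c1→B; c2→M; c3→T; c4→M; c5→M.
Column's best replies: T→c4; M→c1; B→c1.
The unique mutual best reply is (B, c1), giving (19, 20).
Player I's commitment gain: 19 − 19 = 0.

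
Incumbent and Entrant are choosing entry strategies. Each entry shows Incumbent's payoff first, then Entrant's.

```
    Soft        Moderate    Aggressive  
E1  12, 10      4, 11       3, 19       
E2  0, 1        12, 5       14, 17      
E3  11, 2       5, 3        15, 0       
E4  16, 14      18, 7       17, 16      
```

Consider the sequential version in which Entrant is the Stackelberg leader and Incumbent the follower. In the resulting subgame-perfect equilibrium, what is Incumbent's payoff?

Incumbent best-responds to each possible Entrant move:
- Soft: BR = E4, leader payoff 14.
- Moderate: BR = E4, leader payoff 7.
- Aggressive: BR = E4, leader payoff 16.
Entrant's induced payoffs are 14, 7, 16, so Entrant commits to Aggressive. Subgame-perfect outcome: (E4, Aggressive) with payoffs (17, 16).

17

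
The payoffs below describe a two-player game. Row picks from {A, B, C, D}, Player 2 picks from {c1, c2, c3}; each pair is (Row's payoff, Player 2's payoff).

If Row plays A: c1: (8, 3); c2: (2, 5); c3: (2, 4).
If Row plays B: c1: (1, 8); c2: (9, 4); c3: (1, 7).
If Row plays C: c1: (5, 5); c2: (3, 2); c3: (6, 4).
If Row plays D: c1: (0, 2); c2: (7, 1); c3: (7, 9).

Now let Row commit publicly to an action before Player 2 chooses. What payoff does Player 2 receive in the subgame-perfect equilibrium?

9

Backward induction with Row moving first.
- A → Player 2 plays c2 (best of 3, 5, 4); Row gets 2.
- B → Player 2 plays c1 (best of 8, 4, 7); Row gets 1.
- C → Player 2 plays c1 (best of 5, 2, 4); Row gets 5.
- D → Player 2 plays c3 (best of 2, 1, 9); Row gets 7.
Row's induced payoffs are 2, 1, 5, 7, so Row commits to D. Subgame-perfect outcome: (D, c3) with payoffs (7, 9).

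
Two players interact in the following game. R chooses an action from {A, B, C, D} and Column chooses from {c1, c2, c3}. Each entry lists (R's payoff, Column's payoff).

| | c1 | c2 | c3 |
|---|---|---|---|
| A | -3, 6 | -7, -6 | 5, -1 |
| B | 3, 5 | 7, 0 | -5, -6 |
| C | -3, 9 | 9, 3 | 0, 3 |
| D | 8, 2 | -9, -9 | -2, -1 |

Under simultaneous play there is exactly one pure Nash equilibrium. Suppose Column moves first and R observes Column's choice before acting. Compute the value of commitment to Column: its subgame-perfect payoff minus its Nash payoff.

1

R best-responds to each possible Column move:
- c1: BR = D, leader payoff 2.
- c2: BR = C, leader payoff 3.
- c3: BR = A, leader payoff -1.
Maximizing over 2, 3, -1, Column chooses c2. Subgame-perfect outcome: (C, c2) with payoffs (9, 3).
For the simultaneous game, intersect best replies.
R's best replies: c1→D; c2→C; c3→A.
Column's best replies: A→c1; B→c1; C→c1; D→c1.
The unique mutual best reply is (D, c1), giving (8, 2).
Column's commitment gain: 3 − 2 = 1.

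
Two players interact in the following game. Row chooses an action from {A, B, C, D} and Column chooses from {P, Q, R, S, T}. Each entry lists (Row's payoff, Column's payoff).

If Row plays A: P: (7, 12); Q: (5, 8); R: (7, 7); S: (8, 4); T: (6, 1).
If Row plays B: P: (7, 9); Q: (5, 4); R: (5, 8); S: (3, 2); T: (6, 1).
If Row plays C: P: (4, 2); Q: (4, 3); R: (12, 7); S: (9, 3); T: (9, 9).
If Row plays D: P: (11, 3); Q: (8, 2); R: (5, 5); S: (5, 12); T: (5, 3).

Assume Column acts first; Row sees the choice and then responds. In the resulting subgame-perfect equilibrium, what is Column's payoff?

Row best-responds to each possible Column move:
- P: BR = D, leader payoff 3.
- Q: BR = D, leader payoff 2.
- R: BR = C, leader payoff 7.
- S: BR = C, leader payoff 3.
- T: BR = C, leader payoff 9.
Maximizing over 3, 2, 7, 3, 9, Column chooses T. Subgame-perfect outcome: (C, T) with payoffs (9, 9).

9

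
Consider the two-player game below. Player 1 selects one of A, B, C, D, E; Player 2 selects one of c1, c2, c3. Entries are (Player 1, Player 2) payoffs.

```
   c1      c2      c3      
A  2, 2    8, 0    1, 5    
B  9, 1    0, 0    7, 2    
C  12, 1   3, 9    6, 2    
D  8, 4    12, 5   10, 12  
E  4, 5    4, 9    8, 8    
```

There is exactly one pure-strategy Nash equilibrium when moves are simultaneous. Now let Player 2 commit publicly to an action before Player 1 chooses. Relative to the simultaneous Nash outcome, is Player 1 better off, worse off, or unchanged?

Work backward from Player 1's decision.
- c1: Player 1 compares 2, 9, 12, 8, 4 and picks C; Player 2 would get 1.
- c2: Player 1 compares 8, 0, 3, 12, 4 and picks D; Player 2 would get 5.
- c3: Player 1 compares 1, 7, 6, 10, 8 and picks D; Player 2 would get 12.
Among 1, 5, 12, the best is 12 at c3. Subgame-perfect outcome: (D, c3) with payoffs (10, 12).
Now find the simultaneous Nash equilibrium.
Player 1's best replies: c1→C; c2→D; c3→D.
Player 2's best replies: A→c3; B→c3; C→c2; D→c3; E→c2.
Only (D, c3) has each player best-responding; Nash payoffs (10, 12).
Player 1 earns 10 sequentially versus 10 at the Nash outcome: unchanged.

unchanged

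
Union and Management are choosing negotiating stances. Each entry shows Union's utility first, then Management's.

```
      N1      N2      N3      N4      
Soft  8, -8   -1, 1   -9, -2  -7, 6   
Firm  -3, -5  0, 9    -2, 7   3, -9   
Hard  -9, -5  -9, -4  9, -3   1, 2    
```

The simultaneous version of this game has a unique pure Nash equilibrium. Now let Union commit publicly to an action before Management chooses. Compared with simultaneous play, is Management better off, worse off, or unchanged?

worse off

Management best-responds to each possible Union move:
- Soft: Management compares -8, 1, -2, 6 and picks N4; Union would get -7.
- Firm: Management compares -5, 9, 7, -9 and picks N2; Union would get 0.
- Hard: Management compares -5, -4, -3, 2 and picks N4; Union would get 1.
Maximizing over -7, 0, 1, Union chooses Hard. Subgame-perfect outcome: (Hard, N4) with payoffs (1, 2).
For the simultaneous game, intersect best replies.
Union's best replies: N1→Soft; N2→Firm; N3→Hard; N4→Firm.
Management's best replies: Soft→N4; Firm→N2; Hard→N4.
Only (Firm, N2) has each player best-responding; Nash payoffs (0, 9).
Management earns 2 sequentially versus 9 at the Nash outcome: worse off.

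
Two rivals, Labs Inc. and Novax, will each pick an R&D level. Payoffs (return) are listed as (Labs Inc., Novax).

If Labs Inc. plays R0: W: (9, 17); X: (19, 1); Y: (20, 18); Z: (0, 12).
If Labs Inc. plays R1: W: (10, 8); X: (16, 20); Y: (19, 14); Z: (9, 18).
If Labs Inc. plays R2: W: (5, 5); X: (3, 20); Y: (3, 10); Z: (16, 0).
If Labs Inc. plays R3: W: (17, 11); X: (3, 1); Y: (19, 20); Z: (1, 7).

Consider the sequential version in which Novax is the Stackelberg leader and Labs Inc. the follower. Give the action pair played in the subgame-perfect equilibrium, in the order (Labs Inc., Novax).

(R0, Y)

Solve by backward induction (Novax leads).
- W → Labs Inc. plays R3 (best of 9, 10, 5, 17); Novax gets 11.
- X → Labs Inc. plays R0 (best of 19, 16, 3, 3); Novax gets 1.
- Y → Labs Inc. plays R0 (best of 20, 19, 3, 19); Novax gets 18.
- Z → Labs Inc. plays R2 (best of 0, 9, 16, 1); Novax gets 0.
Maximizing over 11, 1, 18, 0, Novax chooses Y. Subgame-perfect outcome: (R0, Y) with payoffs (20, 18).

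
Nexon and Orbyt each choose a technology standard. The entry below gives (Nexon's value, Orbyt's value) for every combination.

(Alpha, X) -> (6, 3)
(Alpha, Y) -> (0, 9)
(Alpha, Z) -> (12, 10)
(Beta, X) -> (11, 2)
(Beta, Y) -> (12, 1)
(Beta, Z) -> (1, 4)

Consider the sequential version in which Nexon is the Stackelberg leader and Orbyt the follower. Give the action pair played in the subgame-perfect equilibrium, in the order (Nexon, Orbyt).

(Alpha, Z)

Solve by backward induction (Nexon leads).
- Alpha → Orbyt plays Z (best of 3, 9, 10); Nexon gets 12.
- Beta → Orbyt plays Z (best of 2, 1, 4); Nexon gets 1.
Among 12, 1, the best is 12 at Alpha. Subgame-perfect outcome: (Alpha, Z) with payoffs (12, 10).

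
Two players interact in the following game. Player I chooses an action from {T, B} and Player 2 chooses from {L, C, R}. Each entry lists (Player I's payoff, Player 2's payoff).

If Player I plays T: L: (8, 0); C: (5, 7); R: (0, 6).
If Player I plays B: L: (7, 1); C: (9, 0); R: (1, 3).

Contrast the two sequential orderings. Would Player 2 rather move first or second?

If Player I leads: Player 2's best replies are T→C, B→R; Player I's induced payoffs 5, 1; outcome (T, C), payoffs (5, 7).
If Player 2 leads: Player I's best replies are L→T, C→B, R→B; Player 2's induced payoffs 0, 0, 3; outcome (B, R), payoffs (1, 3).
Player 2 gets 3 moving first and 7 moving second, so Player 2 prefers to move second.

second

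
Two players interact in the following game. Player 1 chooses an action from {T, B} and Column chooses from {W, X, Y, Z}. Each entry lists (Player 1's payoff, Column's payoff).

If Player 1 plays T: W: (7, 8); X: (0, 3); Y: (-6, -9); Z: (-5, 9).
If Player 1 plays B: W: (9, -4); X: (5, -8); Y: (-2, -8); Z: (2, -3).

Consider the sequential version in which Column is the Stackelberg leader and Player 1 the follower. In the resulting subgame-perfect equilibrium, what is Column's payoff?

Backward induction with Column moving first.
- W → Player 1 plays B (best of 7, 9); Column gets -4.
- X → Player 1 plays B (best of 0, 5); Column gets -8.
- Y → Player 1 plays B (best of -6, -2); Column gets -8.
- Z → Player 1 plays B (best of -5, 2); Column gets -3.
Column's induced payoffs are -4, -8, -8, -3, so Column commits to Z. Subgame-perfect outcome: (B, Z) with payoffs (2, -3).

-3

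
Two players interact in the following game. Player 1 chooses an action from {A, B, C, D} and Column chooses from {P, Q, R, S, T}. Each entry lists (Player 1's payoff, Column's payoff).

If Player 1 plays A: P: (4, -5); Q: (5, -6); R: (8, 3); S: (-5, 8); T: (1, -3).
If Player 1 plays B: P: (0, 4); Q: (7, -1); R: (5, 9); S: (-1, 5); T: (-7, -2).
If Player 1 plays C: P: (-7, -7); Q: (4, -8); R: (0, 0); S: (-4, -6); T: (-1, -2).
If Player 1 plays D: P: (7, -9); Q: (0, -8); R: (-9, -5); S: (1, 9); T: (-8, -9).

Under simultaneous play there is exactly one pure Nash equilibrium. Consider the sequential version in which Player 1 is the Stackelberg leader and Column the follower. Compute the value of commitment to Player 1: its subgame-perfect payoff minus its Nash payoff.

Work backward from Column's decision.
- A → Column plays S (best of -5, -6, 3, 8, -3); Player 1 gets -5.
- B → Column plays R (best of 4, -1, 9, 5, -2); Player 1 gets 5.
- C → Column plays R (best of -7, -8, 0, -6, -2); Player 1 gets 0.
- D → Column plays S (best of -9, -8, -5, 9, -9); Player 1 gets 1.
Among -5, 5, 0, 1, the best is 5 at B. Subgame-perfect outcome: (B, R) with payoffs (5, 9).
Under simultaneous play:
Player 1's best replies: P→D; Q→B; R→A; S→D; T→A.
Column's best replies: A→S; B→R; C→R; D→S.
The unique mutual best reply is (D, S), giving (1, 9).
Player 1's commitment gain: 5 − 1 = 4.

4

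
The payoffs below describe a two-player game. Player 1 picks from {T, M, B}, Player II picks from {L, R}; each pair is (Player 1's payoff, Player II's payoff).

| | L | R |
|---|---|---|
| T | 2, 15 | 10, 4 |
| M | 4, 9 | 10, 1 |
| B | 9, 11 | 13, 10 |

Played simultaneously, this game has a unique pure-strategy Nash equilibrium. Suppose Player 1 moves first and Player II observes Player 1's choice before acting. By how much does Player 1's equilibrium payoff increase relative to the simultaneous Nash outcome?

0

Work backward from Player II's decision.
- T: Player II compares 15, 4 and picks L; Player 1 would get 2.
- M: Player II compares 9, 1 and picks L; Player 1 would get 4.
- B: Player II compares 11, 10 and picks L; Player 1 would get 9.
Among 2, 4, 9, the best is 9 at B. Subgame-perfect outcome: (B, L) with payoffs (9, 11).
Under simultaneous play:
Player 1's best replies: L→B; R→B.
Player II's best replies: T→L; M→L; B→L.
Only (B, L) has each player best-responding; Nash payoffs (9, 11).
Player 1's commitment gain: 9 − 9 = 0.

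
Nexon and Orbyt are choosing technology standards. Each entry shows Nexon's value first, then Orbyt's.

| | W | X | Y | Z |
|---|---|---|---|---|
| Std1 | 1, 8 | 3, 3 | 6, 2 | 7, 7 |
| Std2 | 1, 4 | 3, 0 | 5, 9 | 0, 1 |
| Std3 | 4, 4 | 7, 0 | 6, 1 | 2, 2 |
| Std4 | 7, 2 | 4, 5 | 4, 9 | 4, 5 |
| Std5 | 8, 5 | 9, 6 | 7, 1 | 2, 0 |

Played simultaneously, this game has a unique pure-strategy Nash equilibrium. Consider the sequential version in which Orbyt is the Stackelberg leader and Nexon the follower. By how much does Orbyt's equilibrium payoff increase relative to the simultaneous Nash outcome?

1

Backward induction with Orbyt moving first.
- W: BR = Std5, leader payoff 5.
- X: BR = Std5, leader payoff 6.
- Y: BR = Std5, leader payoff 1.
- Z: BR = Std1, leader payoff 7.
Orbyt's induced payoffs are 5, 6, 1, 7, so Orbyt commits to Z. Subgame-perfect outcome: (Std1, Z) with payoffs (7, 7).
Under simultaneous play:
Nexon's best replies: W→Std5; X→Std5; Y→Std5; Z→Std1.
Orbyt's best replies: Std1→W; Std2→Y; Std3→W; Std4→Y; Std5→X.
Only (Std5, X) has each player best-responding; Nash payoffs (9, 6).
Orbyt's commitment gain: 7 − 6 = 1.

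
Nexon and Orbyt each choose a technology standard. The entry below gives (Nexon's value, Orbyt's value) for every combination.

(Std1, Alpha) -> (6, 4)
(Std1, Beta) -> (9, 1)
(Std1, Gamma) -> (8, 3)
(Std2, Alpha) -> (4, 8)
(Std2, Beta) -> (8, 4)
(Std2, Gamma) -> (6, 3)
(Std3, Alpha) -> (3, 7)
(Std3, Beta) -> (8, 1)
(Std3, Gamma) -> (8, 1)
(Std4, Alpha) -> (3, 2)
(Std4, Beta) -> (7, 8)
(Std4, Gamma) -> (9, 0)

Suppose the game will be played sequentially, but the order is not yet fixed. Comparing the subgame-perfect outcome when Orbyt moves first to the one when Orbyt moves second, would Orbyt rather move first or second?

If Nexon leads: Orbyt's best replies are Std1→Alpha, Std2→Alpha, Std3→Alpha, Std4→Beta; Nexon's induced payoffs 6, 4, 3, 7; outcome (Std4, Beta), payoffs (7, 8).
If Orbyt leads: Nexon's best replies are Alpha→Std1, Beta→Std1, Gamma→Std4; Orbyt's induced payoffs 4, 1, 0; outcome (Std1, Alpha), payoffs (6, 4).
Orbyt gets 4 moving first and 8 moving second, so Orbyt prefers to move second.

second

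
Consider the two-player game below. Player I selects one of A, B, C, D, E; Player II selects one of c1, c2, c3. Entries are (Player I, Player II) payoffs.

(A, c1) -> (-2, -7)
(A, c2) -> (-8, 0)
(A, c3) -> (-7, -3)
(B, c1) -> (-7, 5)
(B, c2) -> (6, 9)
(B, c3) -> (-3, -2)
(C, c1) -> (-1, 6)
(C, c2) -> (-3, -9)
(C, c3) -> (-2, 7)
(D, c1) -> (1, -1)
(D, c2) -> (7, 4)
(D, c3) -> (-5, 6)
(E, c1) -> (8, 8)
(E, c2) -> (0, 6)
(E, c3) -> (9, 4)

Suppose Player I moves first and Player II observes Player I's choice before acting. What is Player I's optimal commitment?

Solve by backward induction (Player I leads).
- A → Player II plays c2 (best of -7, 0, -3); Player I gets -8.
- B → Player II plays c2 (best of 5, 9, -2); Player I gets 6.
- C → Player II plays c3 (best of 6, -9, 7); Player I gets -2.
- D → Player II plays c3 (best of -1, 4, 6); Player I gets -5.
- E → Player II plays c1 (best of 8, 6, 4); Player I gets 8.
Player I's induced payoffs are -8, 6, -2, -5, 8, so Player I commits to E. Subgame-perfect outcome: (E, c1) with payoffs (8, 8).

E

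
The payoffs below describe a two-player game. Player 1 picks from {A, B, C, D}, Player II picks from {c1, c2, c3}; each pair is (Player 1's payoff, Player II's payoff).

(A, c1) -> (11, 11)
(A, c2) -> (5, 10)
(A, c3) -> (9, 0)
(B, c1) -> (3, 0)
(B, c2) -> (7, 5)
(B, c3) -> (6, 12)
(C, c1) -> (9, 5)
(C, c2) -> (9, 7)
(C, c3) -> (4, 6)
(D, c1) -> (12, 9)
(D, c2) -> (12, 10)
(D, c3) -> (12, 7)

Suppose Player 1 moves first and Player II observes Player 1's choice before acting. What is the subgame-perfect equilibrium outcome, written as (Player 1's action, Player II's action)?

Player II best-responds to each possible Player 1 move:
- A: Player II compares 11, 10, 0 and picks c1; Player 1 would get 11.
- B: Player II compares 0, 5, 12 and picks c3; Player 1 would get 6.
- C: Player II compares 5, 7, 6 and picks c2; Player 1 would get 9.
- D: Player II compares 9, 10, 7 and picks c2; Player 1 would get 12.
Maximizing over 11, 6, 9, 12, Player 1 chooses D. Subgame-perfect outcome: (D, c2) with payoffs (12, 10).

(D, c2)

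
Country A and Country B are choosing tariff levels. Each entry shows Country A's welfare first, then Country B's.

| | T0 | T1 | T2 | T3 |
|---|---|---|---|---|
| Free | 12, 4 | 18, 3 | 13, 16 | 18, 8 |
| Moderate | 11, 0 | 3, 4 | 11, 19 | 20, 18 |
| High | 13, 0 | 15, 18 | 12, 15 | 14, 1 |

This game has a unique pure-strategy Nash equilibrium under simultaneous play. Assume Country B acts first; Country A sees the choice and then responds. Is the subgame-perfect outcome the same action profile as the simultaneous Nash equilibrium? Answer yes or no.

Backward induction with Country B moving first.
- T0: BR = High, leader payoff 0.
- T1: BR = Free, leader payoff 3.
- T2: BR = Free, leader payoff 16.
- T3: BR = Moderate, leader payoff 18.
Among 0, 3, 16, 18, the best is 18 at T3. Subgame-perfect outcome: (Moderate, T3) with payoffs (20, 18).
Now find the simultaneous Nash equilibrium.
Country A's best replies: T0→High; T1→Free; T2→Free; T3→Moderate.
Country B's best replies: Free→T2; Moderate→T2; High→T1.
The unique mutual best reply is (Free, T2), giving (13, 16).
Sequential outcome (Moderate, T3) differs from the Nash profile (Free, T2).

no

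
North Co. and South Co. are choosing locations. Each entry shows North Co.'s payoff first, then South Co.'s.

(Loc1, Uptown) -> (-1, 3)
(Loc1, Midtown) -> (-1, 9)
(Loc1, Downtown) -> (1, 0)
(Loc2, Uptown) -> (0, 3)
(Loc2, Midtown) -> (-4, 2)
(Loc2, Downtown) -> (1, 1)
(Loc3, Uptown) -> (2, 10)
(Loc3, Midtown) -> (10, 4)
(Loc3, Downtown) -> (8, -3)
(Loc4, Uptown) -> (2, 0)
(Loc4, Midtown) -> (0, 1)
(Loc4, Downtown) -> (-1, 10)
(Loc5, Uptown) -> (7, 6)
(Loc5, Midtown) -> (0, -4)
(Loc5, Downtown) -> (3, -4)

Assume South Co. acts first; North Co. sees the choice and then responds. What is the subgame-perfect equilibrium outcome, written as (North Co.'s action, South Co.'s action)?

Work backward from North Co.'s decision.
- Uptown: BR = Loc5, leader payoff 6.
- Midtown: BR = Loc3, leader payoff 4.
- Downtown: BR = Loc3, leader payoff -3.
Maximizing over 6, 4, -3, South Co. chooses Uptown. Subgame-perfect outcome: (Loc5, Uptown) with payoffs (7, 6).

(Loc5, Uptown)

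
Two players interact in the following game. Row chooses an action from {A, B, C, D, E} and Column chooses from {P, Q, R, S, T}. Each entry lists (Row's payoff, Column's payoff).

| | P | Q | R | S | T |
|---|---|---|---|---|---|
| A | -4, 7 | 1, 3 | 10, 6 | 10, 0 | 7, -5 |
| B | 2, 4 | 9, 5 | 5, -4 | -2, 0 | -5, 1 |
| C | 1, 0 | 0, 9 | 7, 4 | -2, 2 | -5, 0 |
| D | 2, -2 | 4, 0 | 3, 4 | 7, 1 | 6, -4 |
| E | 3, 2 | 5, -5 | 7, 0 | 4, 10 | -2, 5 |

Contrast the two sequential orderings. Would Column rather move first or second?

first

If Row leads: Column's best replies are A→P, B→Q, C→Q, D→R, E→S; Row's induced payoffs -4, 9, 0, 3, 4; outcome (B, Q), payoffs (9, 5).
If Column leads: Row's best replies are P→E, Q→B, R→A, S→A, T→A; Column's induced payoffs 2, 5, 6, 0, -5; outcome (A, R), payoffs (10, 6).
Column gets 6 moving first and 5 moving second, so Column prefers to move first.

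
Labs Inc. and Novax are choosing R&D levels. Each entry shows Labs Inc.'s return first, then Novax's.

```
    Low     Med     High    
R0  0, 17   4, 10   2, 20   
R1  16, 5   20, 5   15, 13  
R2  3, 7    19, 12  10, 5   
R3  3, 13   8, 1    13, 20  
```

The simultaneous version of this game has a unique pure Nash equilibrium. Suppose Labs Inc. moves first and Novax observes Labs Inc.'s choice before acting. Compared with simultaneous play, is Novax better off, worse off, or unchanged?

Work backward from Novax's decision.
- R0: Novax compares 17, 10, 20 and picks High; Labs Inc. would get 2.
- R1: Novax compares 5, 5, 13 and picks High; Labs Inc. would get 15.
- R2: Novax compares 7, 12, 5 and picks Med; Labs Inc. would get 19.
- R3: Novax compares 13, 1, 20 and picks High; Labs Inc. would get 13.
Among 2, 15, 19, 13, the best is 19 at R2. Subgame-perfect outcome: (R2, Med) with payoffs (19, 12).
Under simultaneous play:
Labs Inc.'s best replies: Low→R1; Med→R1; High→R1.
Novax's best replies: R0→High; R1→High; R2→Med; R3→High.
The unique mutual best reply is (R1, High), giving (15, 13).
Novax earns 12 sequentially versus 13 at the Nash outcome: worse off.

worse off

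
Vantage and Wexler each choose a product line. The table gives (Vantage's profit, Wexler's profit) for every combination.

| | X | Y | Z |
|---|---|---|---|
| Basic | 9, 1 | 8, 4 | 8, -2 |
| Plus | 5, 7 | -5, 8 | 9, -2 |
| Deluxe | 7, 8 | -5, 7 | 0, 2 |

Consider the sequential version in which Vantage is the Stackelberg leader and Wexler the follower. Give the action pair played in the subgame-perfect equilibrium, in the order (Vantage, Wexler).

Backward induction with Vantage moving first.
- Basic: Wexler compares 1, 4, -2 and picks Y; Vantage would get 8.
- Plus: Wexler compares 7, 8, -2 and picks Y; Vantage would get -5.
- Deluxe: Wexler compares 8, 7, 2 and picks X; Vantage would get 7.
Among 8, -5, 7, the best is 8 at Basic. Subgame-perfect outcome: (Basic, Y) with payoffs (8, 4).

(Basic, Y)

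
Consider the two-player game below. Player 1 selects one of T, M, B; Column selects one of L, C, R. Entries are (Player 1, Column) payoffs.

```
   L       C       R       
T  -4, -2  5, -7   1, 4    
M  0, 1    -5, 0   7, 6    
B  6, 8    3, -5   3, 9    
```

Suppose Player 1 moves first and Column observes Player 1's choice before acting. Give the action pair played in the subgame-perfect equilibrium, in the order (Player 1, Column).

Backward induction with Player 1 moving first.
- T: Column compares -2, -7, 4 and picks R; Player 1 would get 1.
- M: Column compares 1, 0, 6 and picks R; Player 1 would get 7.
- B: Column compares 8, -5, 9 and picks R; Player 1 would get 3.
Among 1, 7, 3, the best is 7 at M. Subgame-perfect outcome: (M, R) with payoffs (7, 6).

(M, R)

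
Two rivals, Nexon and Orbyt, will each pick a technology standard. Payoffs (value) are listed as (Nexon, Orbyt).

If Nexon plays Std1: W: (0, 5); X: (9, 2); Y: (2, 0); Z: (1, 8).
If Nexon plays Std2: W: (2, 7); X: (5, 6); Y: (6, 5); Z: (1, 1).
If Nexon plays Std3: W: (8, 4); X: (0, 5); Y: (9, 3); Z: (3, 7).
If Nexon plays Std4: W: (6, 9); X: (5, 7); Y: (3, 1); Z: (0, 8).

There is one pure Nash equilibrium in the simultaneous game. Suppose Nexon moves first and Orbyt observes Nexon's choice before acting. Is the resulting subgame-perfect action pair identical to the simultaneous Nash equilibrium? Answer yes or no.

Work backward from Orbyt's decision.
- Std1: Orbyt compares 5, 2, 0, 8 and picks Z; Nexon would get 1.
- Std2: Orbyt compares 7, 6, 5, 1 and picks W; Nexon would get 2.
- Std3: Orbyt compares 4, 5, 3, 7 and picks Z; Nexon would get 3.
- Std4: Orbyt compares 9, 7, 1, 8 and picks W; Nexon would get 6.
Nexon's induced payoffs are 1, 2, 3, 6, so Nexon commits to Std4. Subgame-perfect outcome: (Std4, W) with payoffs (6, 9).
Now find the simultaneous Nash equilibrium.
Nexon's best replies: W→Std3; X→Std1; Y→Std3; Z→Std3.
Orbyt's best replies: Std1→Z; Std2→W; Std3→Z; Std4→W.
The unique mutual best reply is (Std3, Z), giving (3, 7).
Sequential outcome (Std4, W) differs from the Nash profile (Std3, Z).

no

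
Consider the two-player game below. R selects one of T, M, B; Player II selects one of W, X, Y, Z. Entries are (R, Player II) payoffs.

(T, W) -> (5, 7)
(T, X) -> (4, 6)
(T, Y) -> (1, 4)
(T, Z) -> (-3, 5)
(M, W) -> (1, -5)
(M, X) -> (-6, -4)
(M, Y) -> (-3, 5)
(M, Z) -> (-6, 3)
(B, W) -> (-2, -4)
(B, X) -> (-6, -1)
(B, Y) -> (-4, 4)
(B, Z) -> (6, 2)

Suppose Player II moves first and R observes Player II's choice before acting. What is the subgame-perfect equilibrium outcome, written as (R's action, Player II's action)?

Work backward from R's decision.
- W: R compares 5, 1, -2 and picks T; Player II would get 7.
- X: R compares 4, -6, -6 and picks T; Player II would get 6.
- Y: R compares 1, -3, -4 and picks T; Player II would get 4.
- Z: R compares -3, -6, 6 and picks B; Player II would get 2.
Maximizing over 7, 6, 4, 2, Player II chooses W. Subgame-perfect outcome: (T, W) with payoffs (5, 7).

(T, W)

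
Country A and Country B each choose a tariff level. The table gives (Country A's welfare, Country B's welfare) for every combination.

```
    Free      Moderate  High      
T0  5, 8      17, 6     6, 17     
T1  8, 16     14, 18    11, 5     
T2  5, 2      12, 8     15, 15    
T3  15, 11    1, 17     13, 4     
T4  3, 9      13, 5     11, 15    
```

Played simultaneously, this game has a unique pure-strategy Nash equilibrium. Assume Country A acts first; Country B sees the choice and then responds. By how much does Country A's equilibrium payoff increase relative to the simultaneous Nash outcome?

0

Solve by backward induction (Country A leads).
- T0: BR = High, leader payoff 6.
- T1: BR = Moderate, leader payoff 14.
- T2: BR = High, leader payoff 15.
- T3: BR = Moderate, leader payoff 1.
- T4: BR = High, leader payoff 11.
Country A's induced payoffs are 6, 14, 15, 1, 11, so Country A commits to T2. Subgame-perfect outcome: (T2, High) with payoffs (15, 15).
Now find the simultaneous Nash equilibrium.
Country A's best replies: Free→T3; Moderate→T0; High→T2.
Country B's best replies: T0→High; T1→Moderate; T2→High; T3→Moderate; T4→High.
Only (T2, High) has each player best-responding; Nash payoffs (15, 15).
Country A's commitment gain: 15 − 15 = 0.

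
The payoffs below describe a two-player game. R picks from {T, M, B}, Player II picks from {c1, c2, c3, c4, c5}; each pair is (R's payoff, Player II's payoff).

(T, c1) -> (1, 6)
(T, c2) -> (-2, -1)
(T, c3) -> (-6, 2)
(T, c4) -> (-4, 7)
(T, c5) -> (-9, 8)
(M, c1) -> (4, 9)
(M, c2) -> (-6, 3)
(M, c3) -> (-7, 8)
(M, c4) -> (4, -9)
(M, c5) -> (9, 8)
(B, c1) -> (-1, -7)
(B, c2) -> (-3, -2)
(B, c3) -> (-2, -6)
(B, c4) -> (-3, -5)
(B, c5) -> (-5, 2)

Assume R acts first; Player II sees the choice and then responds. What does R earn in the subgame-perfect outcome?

4

Solve by backward induction (R leads).
- T: BR = c5, leader payoff -9.
- M: BR = c1, leader payoff 4.
- B: BR = c5, leader payoff -5.
Among -9, 4, -5, the best is 4 at M. Subgame-perfect outcome: (M, c1) with payoffs (4, 9).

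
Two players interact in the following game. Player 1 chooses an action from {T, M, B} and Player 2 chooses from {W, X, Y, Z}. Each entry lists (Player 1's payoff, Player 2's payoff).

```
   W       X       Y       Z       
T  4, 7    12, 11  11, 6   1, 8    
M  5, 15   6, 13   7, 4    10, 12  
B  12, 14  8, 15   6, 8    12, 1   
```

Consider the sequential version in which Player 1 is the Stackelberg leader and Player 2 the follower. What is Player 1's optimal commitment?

Player 2 best-responds to each possible Player 1 move:
- T → Player 2 plays X (best of 7, 11, 6, 8); Player 1 gets 12.
- M → Player 2 plays W (best of 15, 13, 4, 12); Player 1 gets 5.
- B → Player 2 plays X (best of 14, 15, 8, 1); Player 1 gets 8.
Player 1's induced payoffs are 12, 5, 8, so Player 1 commits to T. Subgame-perfect outcome: (T, X) with payoffs (12, 11).

T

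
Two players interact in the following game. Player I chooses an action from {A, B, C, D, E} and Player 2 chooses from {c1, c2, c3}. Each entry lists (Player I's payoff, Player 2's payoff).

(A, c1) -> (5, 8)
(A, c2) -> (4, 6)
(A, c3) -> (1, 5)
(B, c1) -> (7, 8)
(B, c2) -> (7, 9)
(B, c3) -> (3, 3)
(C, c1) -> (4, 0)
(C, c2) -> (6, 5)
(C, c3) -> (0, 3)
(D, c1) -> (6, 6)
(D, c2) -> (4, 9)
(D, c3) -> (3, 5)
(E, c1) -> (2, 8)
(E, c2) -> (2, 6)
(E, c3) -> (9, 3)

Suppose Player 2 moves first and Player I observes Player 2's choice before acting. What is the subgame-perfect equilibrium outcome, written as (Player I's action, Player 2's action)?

(B, c2)

Player I best-responds to each possible Player 2 move:
- c1 → Player I plays B (best of 5, 7, 4, 6, 2); Player 2 gets 8.
- c2 → Player I plays B (best of 4, 7, 6, 4, 2); Player 2 gets 9.
- c3 → Player I plays E (best of 1, 3, 0, 3, 9); Player 2 gets 3.
Player 2's induced payoffs are 8, 9, 3, so Player 2 commits to c2. Subgame-perfect outcome: (B, c2) with payoffs (7, 9).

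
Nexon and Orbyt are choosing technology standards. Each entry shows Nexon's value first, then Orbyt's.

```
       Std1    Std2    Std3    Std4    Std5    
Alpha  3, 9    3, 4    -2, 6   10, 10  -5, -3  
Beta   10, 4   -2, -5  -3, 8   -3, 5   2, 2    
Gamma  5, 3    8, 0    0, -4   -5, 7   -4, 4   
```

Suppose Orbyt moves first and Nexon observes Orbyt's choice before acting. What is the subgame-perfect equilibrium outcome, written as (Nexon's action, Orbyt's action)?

(Alpha, Std4)

Backward induction with Orbyt moving first.
- Std1 → Nexon plays Beta (best of 3, 10, 5); Orbyt gets 4.
- Std2 → Nexon plays Gamma (best of 3, -2, 8); Orbyt gets 0.
- Std3 → Nexon plays Gamma (best of -2, -3, 0); Orbyt gets -4.
- Std4 → Nexon plays Alpha (best of 10, -3, -5); Orbyt gets 10.
- Std5 → Nexon plays Beta (best of -5, 2, -4); Orbyt gets 2.
Maximizing over 4, 0, -4, 10, 2, Orbyt chooses Std4. Subgame-perfect outcome: (Alpha, Std4) with payoffs (10, 10).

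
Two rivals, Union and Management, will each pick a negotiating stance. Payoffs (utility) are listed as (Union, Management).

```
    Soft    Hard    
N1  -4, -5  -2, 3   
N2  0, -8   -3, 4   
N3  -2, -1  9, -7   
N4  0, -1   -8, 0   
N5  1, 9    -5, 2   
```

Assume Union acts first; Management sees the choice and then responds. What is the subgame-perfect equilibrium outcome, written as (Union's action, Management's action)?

Management best-responds to each possible Union move:
- N1 → Management plays Hard (best of -5, 3); Union gets -2.
- N2 → Management plays Hard (best of -8, 4); Union gets -3.
- N3 → Management plays Soft (best of -1, -7); Union gets -2.
- N4 → Management plays Hard (best of -1, 0); Union gets -8.
- N5 → Management plays Soft (best of 9, 2); Union gets 1.
Among -2, -3, -2, -8, 1, the best is 1 at N5. Subgame-perfect outcome: (N5, Soft) with payoffs (1, 9).

(N5, Soft)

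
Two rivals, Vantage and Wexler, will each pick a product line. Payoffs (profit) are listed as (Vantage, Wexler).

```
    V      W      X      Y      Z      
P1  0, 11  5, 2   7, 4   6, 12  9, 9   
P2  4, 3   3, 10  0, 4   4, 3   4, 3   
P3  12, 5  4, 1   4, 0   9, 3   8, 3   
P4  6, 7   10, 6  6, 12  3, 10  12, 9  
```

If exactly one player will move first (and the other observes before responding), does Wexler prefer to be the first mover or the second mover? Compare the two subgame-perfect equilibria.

first

If Vantage leads: Wexler's best replies are P1→Y, P2→W, P3→V, P4→X; Vantage's induced payoffs 6, 3, 12, 6; outcome (P3, V), payoffs (12, 5).
If Wexler leads: Vantage's best replies are V→P3, W→P4, X→P1, Y→P3, Z→P4; Wexler's induced payoffs 5, 6, 4, 3, 9; outcome (P4, Z), payoffs (12, 9).
Wexler gets 9 moving first and 5 moving second, so Wexler prefers to move first.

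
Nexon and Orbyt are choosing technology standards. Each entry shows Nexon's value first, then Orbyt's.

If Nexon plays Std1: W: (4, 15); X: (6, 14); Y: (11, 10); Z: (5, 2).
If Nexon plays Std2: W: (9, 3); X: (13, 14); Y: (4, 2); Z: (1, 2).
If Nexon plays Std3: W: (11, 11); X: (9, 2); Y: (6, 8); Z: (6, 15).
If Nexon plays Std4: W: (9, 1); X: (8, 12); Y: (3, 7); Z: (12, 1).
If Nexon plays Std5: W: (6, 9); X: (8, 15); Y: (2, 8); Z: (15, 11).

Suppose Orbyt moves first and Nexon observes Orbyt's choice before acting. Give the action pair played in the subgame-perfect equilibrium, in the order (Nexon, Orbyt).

(Std2, X)

Solve by backward induction (Orbyt leads).
- W → Nexon plays Std3 (best of 4, 9, 11, 9, 6); Orbyt gets 11.
- X → Nexon plays Std2 (best of 6, 13, 9, 8, 8); Orbyt gets 14.
- Y → Nexon plays Std1 (best of 11, 4, 6, 3, 2); Orbyt gets 10.
- Z → Nexon plays Std5 (best of 5, 1, 6, 12, 15); Orbyt gets 11.
Among 11, 14, 10, 11, the best is 14 at X. Subgame-perfect outcome: (Std2, X) with payoffs (13, 14).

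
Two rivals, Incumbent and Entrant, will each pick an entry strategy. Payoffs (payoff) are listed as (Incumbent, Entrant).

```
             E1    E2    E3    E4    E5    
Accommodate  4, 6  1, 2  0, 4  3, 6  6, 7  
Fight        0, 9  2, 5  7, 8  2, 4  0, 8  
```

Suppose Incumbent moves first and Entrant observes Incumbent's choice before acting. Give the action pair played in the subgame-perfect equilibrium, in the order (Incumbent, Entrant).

(Accommodate, E5)

Solve by backward induction (Incumbent leads).
- Accommodate: Entrant compares 6, 2, 4, 6, 7 and picks E5; Incumbent would get 6.
- Fight: Entrant compares 9, 5, 8, 4, 8 and picks E1; Incumbent would get 0.
Among 6, 0, the best is 6 at Accommodate. Subgame-perfect outcome: (Accommodate, E5) with payoffs (6, 7).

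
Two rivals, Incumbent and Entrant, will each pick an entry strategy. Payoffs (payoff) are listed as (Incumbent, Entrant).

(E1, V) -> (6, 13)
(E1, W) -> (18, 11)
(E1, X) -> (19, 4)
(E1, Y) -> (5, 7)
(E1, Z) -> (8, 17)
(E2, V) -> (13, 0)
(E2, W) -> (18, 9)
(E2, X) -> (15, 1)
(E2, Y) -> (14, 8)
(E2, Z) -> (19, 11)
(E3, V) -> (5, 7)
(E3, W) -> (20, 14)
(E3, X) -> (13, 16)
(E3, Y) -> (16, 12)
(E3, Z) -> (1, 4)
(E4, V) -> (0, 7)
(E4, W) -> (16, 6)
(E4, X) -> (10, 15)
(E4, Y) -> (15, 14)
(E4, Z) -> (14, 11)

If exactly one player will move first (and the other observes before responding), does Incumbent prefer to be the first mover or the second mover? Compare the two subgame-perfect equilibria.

If Incumbent leads: Entrant's best replies are E1→Z, E2→Z, E3→X, E4→X; Incumbent's induced payoffs 8, 19, 13, 10; outcome (E2, Z), payoffs (19, 11).
If Entrant leads: Incumbent's best replies are V→E2, W→E3, X→E1, Y→E3, Z→E2; Entrant's induced payoffs 0, 14, 4, 12, 11; outcome (E3, W), payoffs (20, 14).
Incumbent gets 19 moving first and 20 moving second, so Incumbent prefers to move second.

second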